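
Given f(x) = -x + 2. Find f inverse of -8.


Solve -x + 2 = -8
x = (-8 - 2) / (-1) = 10

10


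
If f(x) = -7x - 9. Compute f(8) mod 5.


f(8) = -65
-65 mod 5 = 0

0


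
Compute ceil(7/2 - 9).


7/2 = 3.5
3.5 - 9 = -5.5
ceil(-5.5) = -5

-5


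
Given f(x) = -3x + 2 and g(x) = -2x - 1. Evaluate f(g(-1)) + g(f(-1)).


f(g(-1)) = -1
g(f(-1)) = -11
Sum = -12

-12


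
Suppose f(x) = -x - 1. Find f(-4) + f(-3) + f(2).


2


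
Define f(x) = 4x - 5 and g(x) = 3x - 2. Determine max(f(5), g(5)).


f(5) = 15
g(5) = 13
max = 15

15


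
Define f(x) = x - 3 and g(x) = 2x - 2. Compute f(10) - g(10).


f(10) = 7
g(10) = 18
Difference = -11

-11


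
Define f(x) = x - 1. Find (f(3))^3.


f(3) = 2
(2)^3 = 8

8


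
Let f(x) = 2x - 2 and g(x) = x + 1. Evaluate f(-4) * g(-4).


f(-4) = -10
g(-4) = -3
Product = 30

30


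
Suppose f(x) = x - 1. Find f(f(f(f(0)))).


-4


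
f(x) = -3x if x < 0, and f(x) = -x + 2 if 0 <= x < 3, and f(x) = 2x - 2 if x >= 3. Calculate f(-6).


-6 satisfies x < 0
f(-6) = 18

18


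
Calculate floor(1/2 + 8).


1/2 = 0.5
0.5 + 8 = 8.5
floor(8.5) = 8

8


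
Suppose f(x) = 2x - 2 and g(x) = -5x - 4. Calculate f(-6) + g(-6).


f(-6) = -14
g(-6) = 26
Sum = 12

12


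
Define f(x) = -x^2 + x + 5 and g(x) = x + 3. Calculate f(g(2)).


g(2) = 5
f(5) = (-1)*(5)^2 + 1*(5) + 5 = -15

-15


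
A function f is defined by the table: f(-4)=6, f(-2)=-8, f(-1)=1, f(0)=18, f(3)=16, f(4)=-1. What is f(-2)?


Reading from the table at x = -2

-8


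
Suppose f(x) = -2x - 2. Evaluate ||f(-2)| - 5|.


f(-2) = 2
|2| = 2
|2 - 5| = 3

3


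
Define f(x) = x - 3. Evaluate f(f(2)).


f(2) = -1
f(-1) = -4

-4


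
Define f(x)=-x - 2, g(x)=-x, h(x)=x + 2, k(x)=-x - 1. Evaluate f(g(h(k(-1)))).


0


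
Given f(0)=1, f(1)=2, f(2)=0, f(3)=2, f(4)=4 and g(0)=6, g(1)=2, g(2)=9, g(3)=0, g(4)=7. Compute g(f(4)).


f(4) = 4
g(4) = 7

7


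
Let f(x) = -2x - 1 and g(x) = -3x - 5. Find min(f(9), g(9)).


f(9) = -19
g(9) = -32
min = -32

-32


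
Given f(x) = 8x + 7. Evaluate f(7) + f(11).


f(7) = 63
f(11) = 95
Sum = 158

158


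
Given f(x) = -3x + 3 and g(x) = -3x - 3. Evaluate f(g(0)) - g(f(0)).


f(g(0)) = 12
g(f(0)) = -12
Difference = 24

24


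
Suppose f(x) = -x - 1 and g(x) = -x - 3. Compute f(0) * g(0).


f(0) = -1
g(0) = -3
Product = 3

3


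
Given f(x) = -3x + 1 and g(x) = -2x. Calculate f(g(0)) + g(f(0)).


f(g(0)) = 1
g(f(0)) = -2
Sum = -1

-1


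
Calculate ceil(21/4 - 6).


21/4 = 5.25
5.25 - 6 = -0.75
ceil(-0.75) = 0

0


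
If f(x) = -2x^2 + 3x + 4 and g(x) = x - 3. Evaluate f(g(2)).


g(2) = -1
f(-1) = (-2)*(-1)^2 + 3*(-1) + 4 = -1

-1


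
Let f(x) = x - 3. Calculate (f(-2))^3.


f(-2) = -5
(-5)^3 = -125

-125


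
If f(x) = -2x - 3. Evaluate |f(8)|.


f(8) = -19
|-19| = 19

19


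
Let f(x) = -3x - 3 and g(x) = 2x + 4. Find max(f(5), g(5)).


f(5) = -18
g(5) = 14
max = 14

14


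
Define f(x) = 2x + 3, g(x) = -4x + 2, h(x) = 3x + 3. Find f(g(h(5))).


h(5) = 18
g(18) = -70
f(-70) = -137

-137


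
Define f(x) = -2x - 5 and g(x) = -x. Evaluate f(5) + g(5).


f(5) = -15
g(5) = -5
Sum = -20

-20


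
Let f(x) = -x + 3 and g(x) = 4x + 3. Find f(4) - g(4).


f(4) = -1
g(4) = 19
Difference = -20

-20


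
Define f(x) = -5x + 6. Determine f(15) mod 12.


f(15) = -69
-69 mod 12 = 3

3


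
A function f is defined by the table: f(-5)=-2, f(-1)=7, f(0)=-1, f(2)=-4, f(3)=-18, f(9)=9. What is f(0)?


Reading from the table at x = 0

-1


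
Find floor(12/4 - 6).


12/4 = 3
3 - 6 = -3
floor(-3) = -3

-3


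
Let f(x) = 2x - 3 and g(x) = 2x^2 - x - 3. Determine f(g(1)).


-7


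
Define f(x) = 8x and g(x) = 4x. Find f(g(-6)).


g(-6) = -24
f(-24) = -192

-192


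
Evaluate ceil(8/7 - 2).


8/7 = 1.1429
1.1429 - 2 = -0.8571
ceil(-0.8571) = 0

0


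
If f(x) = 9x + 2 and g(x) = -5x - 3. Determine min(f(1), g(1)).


f(1) = 11
g(1) = -8
min = -8

-8


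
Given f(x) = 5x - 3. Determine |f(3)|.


f(3) = 12
|12| = 12

12


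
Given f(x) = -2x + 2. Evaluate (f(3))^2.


f(3) = -4
(-4)^2 = 16

16


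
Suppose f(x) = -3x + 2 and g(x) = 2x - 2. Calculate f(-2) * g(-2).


f(-2) = 8
g(-2) = -6
Product = -48

-48


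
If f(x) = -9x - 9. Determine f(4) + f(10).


f(4) = -45
f(10) = -99
Sum = -144

-144


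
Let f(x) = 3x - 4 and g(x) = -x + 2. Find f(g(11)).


g(11) = -9
f(-9) = -31

-31


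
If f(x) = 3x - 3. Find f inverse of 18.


Solve 3x - 3 = 18
x = (18 + 3) / 3 = 7

7


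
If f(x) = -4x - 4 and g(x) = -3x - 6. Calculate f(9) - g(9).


f(9) = -40
g(9) = -33
Difference = -7

-7


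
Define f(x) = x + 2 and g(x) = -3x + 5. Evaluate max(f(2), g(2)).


f(2) = 4
g(2) = -1
max = 4

4


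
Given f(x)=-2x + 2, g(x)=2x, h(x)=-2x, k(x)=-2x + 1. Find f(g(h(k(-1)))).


26


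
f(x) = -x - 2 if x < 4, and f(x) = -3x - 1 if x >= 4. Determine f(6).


6 satisfies x >= 4
f(6) = -19

-19


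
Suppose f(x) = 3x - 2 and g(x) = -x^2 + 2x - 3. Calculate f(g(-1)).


g(-1) = -6
f(-6) = -20

-20


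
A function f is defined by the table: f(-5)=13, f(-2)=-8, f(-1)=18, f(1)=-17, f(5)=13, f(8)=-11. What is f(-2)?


Reading from the table at x = -2

-8


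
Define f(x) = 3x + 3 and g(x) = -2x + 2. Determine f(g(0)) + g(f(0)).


f(g(0)) = 9
g(f(0)) = -4
Sum = 5

5


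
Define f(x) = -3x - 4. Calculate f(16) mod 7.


f(16) = -52
-52 mod 7 = 4

4


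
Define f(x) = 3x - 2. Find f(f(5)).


f(5) = 13
f(13) = 37

37


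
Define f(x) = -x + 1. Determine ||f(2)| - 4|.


f(2) = -1
|-1| = 1
|1 - 4| = 3

3


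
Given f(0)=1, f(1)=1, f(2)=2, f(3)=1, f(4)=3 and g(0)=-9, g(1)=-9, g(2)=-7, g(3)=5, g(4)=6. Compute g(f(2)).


-7


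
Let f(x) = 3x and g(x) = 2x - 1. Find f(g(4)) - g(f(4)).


f(g(4)) = 21
g(f(4)) = 23
Difference = -2

-2


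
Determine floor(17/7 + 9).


17/7 = 2.4286
2.4286 + 9 = 11.4286
floor(11.4286) = 11

11


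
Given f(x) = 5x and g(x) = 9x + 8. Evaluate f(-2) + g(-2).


f(-2) = -10
g(-2) = -10
Sum = -20

-20


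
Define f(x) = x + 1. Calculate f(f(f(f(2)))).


f(2) = 3
f(3) = 4
f(4) = 5
f(5) = 6

6


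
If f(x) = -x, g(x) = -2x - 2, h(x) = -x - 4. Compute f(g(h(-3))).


h(-3) = -1
g(-1) = 0
f(0) = 0

0


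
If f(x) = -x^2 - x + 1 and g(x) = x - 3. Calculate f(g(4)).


g(4) = 1
f(1) = (-1)*(1)^2 - 1*(1) + 1 = -1

-1


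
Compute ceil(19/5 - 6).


-2


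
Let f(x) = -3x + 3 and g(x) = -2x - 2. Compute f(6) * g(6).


f(6) = -15
g(6) = -14
Product = 210

210


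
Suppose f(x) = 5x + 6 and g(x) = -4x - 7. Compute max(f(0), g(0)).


f(0) = 6
g(0) = -7
max = 6

6


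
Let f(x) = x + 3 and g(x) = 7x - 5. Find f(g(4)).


g(4) = 23
f(23) = 26

26


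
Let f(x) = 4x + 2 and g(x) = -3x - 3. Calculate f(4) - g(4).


f(4) = 18
g(4) = -15
Difference = 33

33


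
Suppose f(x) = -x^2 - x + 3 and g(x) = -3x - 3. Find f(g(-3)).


g(-3) = 6
f(6) = (-1)*(6)^2 - 1*(6) + 3 = -39

-39


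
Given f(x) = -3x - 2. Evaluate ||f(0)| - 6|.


4


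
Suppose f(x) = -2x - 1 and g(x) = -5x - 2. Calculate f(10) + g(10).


f(10) = -21
g(10) = -52
Sum = -73

-73


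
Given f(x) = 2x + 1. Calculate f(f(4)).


f(4) = 9
f(9) = 19

19


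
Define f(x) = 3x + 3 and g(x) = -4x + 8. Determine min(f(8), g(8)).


f(8) = 27
g(8) = -24
min = -24

-24


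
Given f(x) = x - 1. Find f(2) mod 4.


f(2) = 1
1 mod 4 = 1

1


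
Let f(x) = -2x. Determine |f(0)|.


f(0) = 0
|0| = 0

0


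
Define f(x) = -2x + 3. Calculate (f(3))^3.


f(3) = -3
(-3)^3 = -27

-27


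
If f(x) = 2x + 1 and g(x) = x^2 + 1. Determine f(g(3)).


21


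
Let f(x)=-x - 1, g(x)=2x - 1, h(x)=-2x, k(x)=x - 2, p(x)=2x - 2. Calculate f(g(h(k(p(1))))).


p(1) = 0
k(0) = -2
h(-2) = 4
g(4) = 7
f(7) = -8

-8


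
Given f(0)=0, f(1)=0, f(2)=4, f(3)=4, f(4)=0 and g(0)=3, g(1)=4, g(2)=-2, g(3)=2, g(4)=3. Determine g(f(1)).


3


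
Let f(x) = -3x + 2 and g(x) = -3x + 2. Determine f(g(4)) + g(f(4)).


f(g(4)) = 32
g(f(4)) = 32
Sum = 64

64


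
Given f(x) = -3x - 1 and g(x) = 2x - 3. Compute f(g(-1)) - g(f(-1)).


f(g(-1)) = 14
g(f(-1)) = 1
Difference = 13

13


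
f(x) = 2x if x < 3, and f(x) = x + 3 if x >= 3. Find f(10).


10 satisfies x >= 3
f(10) = 13

13


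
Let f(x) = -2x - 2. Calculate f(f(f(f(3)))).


58


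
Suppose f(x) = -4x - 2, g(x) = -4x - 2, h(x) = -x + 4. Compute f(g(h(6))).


h(6) = -2
g(-2) = 6
f(6) = -26

-26


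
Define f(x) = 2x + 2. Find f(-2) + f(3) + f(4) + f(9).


f(-2) = -2
f(3) = 8
f(4) = 10
f(9) = 20
Sum = 36

36


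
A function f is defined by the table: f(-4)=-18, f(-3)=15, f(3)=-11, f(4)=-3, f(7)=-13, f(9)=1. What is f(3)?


Reading from the table at x = 3

-11


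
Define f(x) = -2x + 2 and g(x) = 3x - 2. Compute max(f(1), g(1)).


1


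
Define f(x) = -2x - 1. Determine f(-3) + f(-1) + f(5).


f(-3) = 5
f(-1) = 1
f(5) = -11
Sum = -5

-5


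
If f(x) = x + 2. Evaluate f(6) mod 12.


f(6) = 8
8 mod 12 = 8

8


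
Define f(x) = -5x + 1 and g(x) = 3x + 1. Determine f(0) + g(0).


f(0) = 1
g(0) = 1
Sum = 2

2


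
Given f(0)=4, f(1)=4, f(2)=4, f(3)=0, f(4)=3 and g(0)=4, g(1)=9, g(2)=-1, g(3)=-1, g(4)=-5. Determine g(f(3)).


f(3) = 0
g(0) = 4

4


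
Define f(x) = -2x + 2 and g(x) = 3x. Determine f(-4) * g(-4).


f(-4) = 10
g(-4) = -12
Product = -120

-120


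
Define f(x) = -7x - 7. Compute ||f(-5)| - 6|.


f(-5) = 28
|28| = 28
|28 - 6| = 22

22


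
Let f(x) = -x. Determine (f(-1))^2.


f(-1) = 1
(1)^2 = 1

1


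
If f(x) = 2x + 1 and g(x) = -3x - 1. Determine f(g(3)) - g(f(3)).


f(g(3)) = -19
g(f(3)) = -22
Difference = 3

3


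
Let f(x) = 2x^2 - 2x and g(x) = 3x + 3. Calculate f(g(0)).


g(0) = 3
f(3) = 2*(3)^2 - 2*(3) = 12

12


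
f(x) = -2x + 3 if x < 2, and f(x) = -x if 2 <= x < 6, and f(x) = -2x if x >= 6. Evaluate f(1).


1 satisfies x < 2
f(1) = 1

1


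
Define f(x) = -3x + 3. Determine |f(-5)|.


f(-5) = 18
|18| = 18

18


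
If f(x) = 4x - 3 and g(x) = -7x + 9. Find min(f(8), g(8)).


f(8) = 29
g(8) = -47
min = -47

-47


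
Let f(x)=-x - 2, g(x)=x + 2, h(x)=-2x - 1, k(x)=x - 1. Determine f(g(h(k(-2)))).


k(-2) = -3
h(-3) = 5
g(5) = 7
f(7) = -9

-9


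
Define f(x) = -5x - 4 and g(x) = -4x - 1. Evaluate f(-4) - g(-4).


f(-4) = 16
g(-4) = 15
Difference = 1

1


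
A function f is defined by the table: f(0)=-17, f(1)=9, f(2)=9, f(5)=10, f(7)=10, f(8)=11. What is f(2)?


9


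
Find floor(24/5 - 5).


24/5 = 4.8
4.8 - 5 = -0.2
floor(-0.2) = -1

-1


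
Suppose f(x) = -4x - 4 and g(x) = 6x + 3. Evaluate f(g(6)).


-160


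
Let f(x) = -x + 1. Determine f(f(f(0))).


f(0) = 1
f(1) = 0
f(0) = 1

1


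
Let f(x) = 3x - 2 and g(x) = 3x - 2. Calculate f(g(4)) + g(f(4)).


f(g(4)) = 28
g(f(4)) = 28
Sum = 56

56


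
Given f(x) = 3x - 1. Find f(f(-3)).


f(-3) = -10
f(-10) = -31

-31


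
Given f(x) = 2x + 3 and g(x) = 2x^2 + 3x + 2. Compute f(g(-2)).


g(-2) = 4
f(4) = 11

11


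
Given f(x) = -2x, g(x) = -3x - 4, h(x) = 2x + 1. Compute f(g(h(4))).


h(4) = 9
g(9) = -31
f(-31) = 62

62


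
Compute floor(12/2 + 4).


12/2 = 6
6 + 4 = 10
floor(10) = 10

10


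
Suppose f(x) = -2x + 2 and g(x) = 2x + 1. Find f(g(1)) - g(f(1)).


f(g(1)) = -4
g(f(1)) = 1
Difference = -5

-5


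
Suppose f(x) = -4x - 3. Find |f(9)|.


f(9) = -39
|-39| = 39

39


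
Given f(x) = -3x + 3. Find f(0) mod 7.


f(0) = 3
3 mod 7 = 3

3


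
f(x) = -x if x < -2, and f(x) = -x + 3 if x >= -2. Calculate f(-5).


-5 satisfies x < -2
f(-5) = 5

5


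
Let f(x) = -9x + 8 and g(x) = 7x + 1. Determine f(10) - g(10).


-153


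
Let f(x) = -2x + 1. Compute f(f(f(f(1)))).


f(1) = -1
f(-1) = 3
f(3) = -5
f(-5) = 11

11


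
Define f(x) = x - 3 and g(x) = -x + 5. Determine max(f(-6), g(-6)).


f(-6) = -9
g(-6) = 11
max = 11

11


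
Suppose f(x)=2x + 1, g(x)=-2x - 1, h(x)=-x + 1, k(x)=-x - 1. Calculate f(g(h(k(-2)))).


k(-2) = 1
h(1) = 0
g(0) = -1
f(-1) = -1

-1


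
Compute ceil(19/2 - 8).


19/2 = 9.5
9.5 - 8 = 1.5
ceil(1.5) = 2

2


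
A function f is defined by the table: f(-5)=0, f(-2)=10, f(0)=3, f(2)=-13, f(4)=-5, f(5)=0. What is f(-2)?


Reading from the table at x = -2

10


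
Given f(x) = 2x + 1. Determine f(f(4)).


f(4) = 9
f(9) = 19

19


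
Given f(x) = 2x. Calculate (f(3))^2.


36


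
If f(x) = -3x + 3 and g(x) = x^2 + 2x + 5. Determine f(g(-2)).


g(-2) = 5
f(5) = -12

-12


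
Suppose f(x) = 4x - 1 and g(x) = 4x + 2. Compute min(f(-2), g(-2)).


f(-2) = -9
g(-2) = -6
min = -9

-9


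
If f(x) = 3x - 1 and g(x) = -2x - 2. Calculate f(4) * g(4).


f(4) = 11
g(4) = -10
Product = -110

-110


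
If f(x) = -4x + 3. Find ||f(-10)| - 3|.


f(-10) = 43
|43| = 43
|43 - 3| = 40

40


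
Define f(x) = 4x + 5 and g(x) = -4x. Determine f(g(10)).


g(10) = -40
f(-40) = -155

-155


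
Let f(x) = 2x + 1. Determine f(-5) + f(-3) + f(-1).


f(-5) = -9
f(-3) = -5
f(-1) = -1
Sum = -15

-15


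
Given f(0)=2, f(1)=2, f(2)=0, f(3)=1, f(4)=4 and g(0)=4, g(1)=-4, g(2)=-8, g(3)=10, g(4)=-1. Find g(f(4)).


f(4) = 4
g(4) = -1

-1


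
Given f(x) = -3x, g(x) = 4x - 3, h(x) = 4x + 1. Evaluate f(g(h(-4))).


h(-4) = -15
g(-15) = -63
f(-63) = 189

189


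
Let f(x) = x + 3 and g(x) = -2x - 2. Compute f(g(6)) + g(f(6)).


-31


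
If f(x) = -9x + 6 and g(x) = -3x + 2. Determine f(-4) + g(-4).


f(-4) = 42
g(-4) = 14
Sum = 56

56


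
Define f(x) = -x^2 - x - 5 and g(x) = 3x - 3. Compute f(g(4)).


g(4) = 9
f(9) = (-1)*(9)^2 - 1*(9) - 5 = -95

-95


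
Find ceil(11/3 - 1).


11/3 = 3.6667
3.6667 - 1 = 2.6667
ceil(2.6667) = 3

3


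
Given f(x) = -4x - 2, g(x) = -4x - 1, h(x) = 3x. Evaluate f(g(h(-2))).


h(-2) = -6
g(-6) = 23
f(23) = -94

-94


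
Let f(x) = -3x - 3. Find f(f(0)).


6


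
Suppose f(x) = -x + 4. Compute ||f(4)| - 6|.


f(4) = 0
|0| = 0
|0 - 6| = 6

6


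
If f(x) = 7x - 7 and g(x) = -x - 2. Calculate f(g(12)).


g(12) = -14
f(-14) = -105

-105


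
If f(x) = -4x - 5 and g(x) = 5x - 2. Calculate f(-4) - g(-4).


f(-4) = 11
g(-4) = -22
Difference = 33

33


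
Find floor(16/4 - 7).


16/4 = 4
4 - 7 = -3
floor(-3) = -3

-3


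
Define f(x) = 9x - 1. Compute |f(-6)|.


f(-6) = -55
|-55| = 55

55


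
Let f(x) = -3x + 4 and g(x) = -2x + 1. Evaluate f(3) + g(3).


f(3) = -5
g(3) = -5
Sum = -10

-10


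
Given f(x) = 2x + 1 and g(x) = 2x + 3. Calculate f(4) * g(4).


f(4) = 9
g(4) = 11
Product = 99

99


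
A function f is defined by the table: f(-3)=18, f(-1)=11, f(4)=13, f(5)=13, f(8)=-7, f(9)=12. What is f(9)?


Reading from the table at x = 9

12


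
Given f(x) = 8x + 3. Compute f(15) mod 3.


f(15) = 123
123 mod 3 = 0

0


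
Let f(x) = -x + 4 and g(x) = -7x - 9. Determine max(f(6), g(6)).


f(6) = -2
g(6) = -51
max = -2

-2


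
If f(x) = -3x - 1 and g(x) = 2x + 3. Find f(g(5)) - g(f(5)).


f(g(5)) = -40
g(f(5)) = -29
Difference = -11

-11


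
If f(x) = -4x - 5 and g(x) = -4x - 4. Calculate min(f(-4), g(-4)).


f(-4) = 11
g(-4) = 12
min = 11

11


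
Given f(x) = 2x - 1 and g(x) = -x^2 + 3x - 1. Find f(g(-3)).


g(-3) = -19
f(-19) = -39

-39


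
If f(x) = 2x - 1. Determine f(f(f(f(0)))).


-15


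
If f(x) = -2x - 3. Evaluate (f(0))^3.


f(0) = -3
(-3)^3 = -27

-27


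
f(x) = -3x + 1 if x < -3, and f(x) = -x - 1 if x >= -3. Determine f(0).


0 satisfies x >= -3
f(0) = -1

-1


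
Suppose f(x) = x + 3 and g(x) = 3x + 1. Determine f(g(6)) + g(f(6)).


f(g(6)) = 22
g(f(6)) = 28
Sum = 50

50


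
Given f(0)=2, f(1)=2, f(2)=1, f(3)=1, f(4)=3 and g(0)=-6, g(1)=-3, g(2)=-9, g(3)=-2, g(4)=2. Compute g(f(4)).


-2


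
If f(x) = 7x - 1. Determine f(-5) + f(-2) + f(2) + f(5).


f(-5) = -36
f(-2) = -15
f(2) = 13
f(5) = 34
Sum = -4

-4


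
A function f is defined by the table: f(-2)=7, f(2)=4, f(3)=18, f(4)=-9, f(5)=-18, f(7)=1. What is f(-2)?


7


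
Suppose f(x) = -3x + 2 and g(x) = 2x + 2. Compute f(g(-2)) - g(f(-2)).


f(g(-2)) = 8
g(f(-2)) = 18
Difference = -10

-10


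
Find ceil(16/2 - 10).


16/2 = 8
8 - 10 = -2
ceil(-2) = -2

-2


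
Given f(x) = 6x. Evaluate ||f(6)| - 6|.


f(6) = 36
|36| = 36
|36 - 6| = 30

30


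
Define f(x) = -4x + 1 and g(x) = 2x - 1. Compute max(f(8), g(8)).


15


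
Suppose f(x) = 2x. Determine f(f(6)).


f(6) = 12
f(12) = 24

24


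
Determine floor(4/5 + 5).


4/5 = 0.8
0.8 + 5 = 5.8
floor(5.8) = 5

5


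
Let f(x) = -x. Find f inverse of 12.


Solve -x = 12
x = (12) / (-1) = -12

-12


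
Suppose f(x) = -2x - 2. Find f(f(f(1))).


f(1) = -4
f(-4) = 6
f(6) = -14

-14


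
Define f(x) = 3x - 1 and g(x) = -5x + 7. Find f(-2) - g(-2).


f(-2) = -7
g(-2) = 17
Difference = -24

-24


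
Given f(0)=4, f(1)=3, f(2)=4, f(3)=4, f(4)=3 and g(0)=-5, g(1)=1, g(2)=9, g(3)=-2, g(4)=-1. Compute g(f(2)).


f(2) = 4
g(4) = -1

-1


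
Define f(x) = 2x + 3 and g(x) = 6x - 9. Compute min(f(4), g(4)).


f(4) = 11
g(4) = 15
min = 11

11


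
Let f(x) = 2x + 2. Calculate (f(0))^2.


f(0) = 2
(2)^2 = 4

4


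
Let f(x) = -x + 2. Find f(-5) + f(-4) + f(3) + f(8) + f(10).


f(-5) = 7
f(-4) = 6
f(3) = -1
f(8) = -6
f(10) = -8
Sum = -2

-2


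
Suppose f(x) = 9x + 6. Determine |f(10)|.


f(10) = 96
|96| = 96

96


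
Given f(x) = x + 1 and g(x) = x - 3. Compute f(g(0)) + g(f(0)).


f(g(0)) = -2
g(f(0)) = -2
Sum = -4

-4


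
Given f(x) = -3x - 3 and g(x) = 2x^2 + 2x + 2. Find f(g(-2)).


g(-2) = 6
f(6) = -21

-21


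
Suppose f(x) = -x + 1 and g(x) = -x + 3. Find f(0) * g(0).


3


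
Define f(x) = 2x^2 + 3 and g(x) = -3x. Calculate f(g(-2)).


75


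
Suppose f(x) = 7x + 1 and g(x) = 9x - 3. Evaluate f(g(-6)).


-398


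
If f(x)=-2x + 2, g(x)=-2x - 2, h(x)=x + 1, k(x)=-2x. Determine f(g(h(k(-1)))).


k(-1) = 2
h(2) = 3
g(3) = -8
f(-8) = 18

18


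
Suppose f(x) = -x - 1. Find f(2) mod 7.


f(2) = -3
-3 mod 7 = 4

4


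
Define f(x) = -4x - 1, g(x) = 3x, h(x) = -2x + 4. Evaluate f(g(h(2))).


h(2) = 0
g(0) = 0
f(0) = -1

-1


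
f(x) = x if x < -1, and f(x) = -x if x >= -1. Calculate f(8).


8 satisfies x >= -1
f(8) = -8

-8


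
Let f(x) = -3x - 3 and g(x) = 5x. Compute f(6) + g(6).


9


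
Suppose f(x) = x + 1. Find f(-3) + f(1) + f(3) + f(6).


f(-3) = -2
f(1) = 2
f(3) = 4
f(6) = 7
Sum = 11

11


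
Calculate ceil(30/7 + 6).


30/7 = 4.2857
4.2857 + 6 = 10.2857
ceil(10.2857) = 11

11


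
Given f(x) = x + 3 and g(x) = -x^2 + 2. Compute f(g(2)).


g(2) = -2
f(-2) = 1

1


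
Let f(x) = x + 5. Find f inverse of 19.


Solve x + 5 = 19
x = (19 - 5) / 1 = 14

14


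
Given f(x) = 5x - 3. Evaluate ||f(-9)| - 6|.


f(-9) = -48
|-48| = 48
|48 - 6| = 42

42


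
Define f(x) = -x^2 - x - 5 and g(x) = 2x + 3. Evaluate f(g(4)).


g(4) = 11
f(11) = (-1)*(11)^2 - 1*(11) - 5 = -137

-137


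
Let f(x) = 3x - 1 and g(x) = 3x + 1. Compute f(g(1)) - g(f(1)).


f(g(1)) = 11
g(f(1)) = 7
Difference = 4

4


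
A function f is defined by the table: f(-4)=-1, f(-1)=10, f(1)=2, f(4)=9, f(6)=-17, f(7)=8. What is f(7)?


8


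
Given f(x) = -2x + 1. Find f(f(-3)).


f(-3) = 7
f(7) = -13

-13


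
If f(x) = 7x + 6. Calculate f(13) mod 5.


f(13) = 97
97 mod 5 = 2

2


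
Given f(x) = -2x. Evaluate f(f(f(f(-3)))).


f(-3) = 6
f(6) = -12
f(-12) = 24
f(24) = -48

-48


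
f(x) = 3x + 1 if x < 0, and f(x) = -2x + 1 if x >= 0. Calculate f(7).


7 satisfies x >= 0
f(7) = -13

-13


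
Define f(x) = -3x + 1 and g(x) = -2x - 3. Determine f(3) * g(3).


f(3) = -8
g(3) = -9
Product = 72

72


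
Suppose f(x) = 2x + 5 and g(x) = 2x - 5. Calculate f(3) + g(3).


f(3) = 11
g(3) = 1
Sum = 12

12


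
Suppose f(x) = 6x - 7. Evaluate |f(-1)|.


13


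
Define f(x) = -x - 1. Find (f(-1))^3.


f(-1) = 0
(0)^3 = 0

0


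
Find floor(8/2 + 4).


8


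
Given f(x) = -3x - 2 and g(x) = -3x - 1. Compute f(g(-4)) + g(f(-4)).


f(g(-4)) = -35
g(f(-4)) = -31
Sum = -66

-66


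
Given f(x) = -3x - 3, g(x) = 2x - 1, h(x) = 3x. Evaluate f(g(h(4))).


h(4) = 12
g(12) = 23
f(23) = -72

-72


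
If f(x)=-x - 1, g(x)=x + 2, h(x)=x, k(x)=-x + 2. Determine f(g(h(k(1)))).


k(1) = 1
h(1) = 1
g(1) = 3
f(3) = -4

-4


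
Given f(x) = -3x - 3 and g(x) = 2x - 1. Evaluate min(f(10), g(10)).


-33


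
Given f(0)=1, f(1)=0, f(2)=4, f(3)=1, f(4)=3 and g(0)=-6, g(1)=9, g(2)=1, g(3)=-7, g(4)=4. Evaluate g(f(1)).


f(1) = 0
g(0) = -6

-6


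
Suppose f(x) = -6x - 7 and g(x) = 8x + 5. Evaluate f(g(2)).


-133


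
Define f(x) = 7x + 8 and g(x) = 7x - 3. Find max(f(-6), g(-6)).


f(-6) = -34
g(-6) = -45
max = -34

-34


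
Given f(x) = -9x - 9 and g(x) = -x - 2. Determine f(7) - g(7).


-63


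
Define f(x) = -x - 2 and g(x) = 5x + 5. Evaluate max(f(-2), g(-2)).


f(-2) = 0
g(-2) = -5
max = 0

0


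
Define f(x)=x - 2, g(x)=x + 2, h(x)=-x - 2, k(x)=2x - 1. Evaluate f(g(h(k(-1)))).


k(-1) = -3
h(-3) = 1
g(1) = 3
f(3) = 1

1


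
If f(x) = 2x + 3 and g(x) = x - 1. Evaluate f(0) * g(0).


f(0) = 3
g(0) = -1
Product = -3

-3


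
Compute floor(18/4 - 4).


18/4 = 4.5
4.5 - 4 = 0.5
floor(0.5) = 0

0


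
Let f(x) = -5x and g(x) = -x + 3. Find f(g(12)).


g(12) = -9
f(-9) = 45

45


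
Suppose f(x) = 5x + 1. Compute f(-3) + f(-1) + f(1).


f(-3) = -14
f(-1) = -4
f(1) = 6
Sum = -12

-12


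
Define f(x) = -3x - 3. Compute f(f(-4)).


-30


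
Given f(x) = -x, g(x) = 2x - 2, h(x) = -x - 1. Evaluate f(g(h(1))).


6


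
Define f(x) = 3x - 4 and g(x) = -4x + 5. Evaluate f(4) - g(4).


f(4) = 8
g(4) = -11
Difference = 19

19


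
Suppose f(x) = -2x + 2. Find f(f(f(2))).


f(2) = -2
f(-2) = 6
f(6) = -10

-10


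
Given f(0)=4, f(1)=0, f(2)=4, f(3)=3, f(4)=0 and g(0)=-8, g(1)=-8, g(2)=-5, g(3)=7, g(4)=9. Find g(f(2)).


f(2) = 4
g(4) = 9

9


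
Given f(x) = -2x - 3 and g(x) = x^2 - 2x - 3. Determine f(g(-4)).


g(-4) = 21
f(21) = -45

-45


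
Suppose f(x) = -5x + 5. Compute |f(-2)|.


f(-2) = 15
|15| = 15

15


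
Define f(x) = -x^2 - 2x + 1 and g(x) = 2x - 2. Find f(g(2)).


g(2) = 2
f(2) = (-1)*(2)^2 - 2*(2) + 1 = -7

-7


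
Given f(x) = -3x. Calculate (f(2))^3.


f(2) = -6
(-6)^3 = -216

-216


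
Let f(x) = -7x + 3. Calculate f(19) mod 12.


f(19) = -130
-130 mod 12 = 2

2


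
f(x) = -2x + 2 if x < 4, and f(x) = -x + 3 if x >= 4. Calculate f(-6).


-6 satisfies x < 4
f(-6) = 14

14


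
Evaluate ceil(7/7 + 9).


10


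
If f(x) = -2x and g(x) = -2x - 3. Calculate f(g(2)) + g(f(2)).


f(g(2)) = 14
g(f(2)) = 5
Sum = 19

19


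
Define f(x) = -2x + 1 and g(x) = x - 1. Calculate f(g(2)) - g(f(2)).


f(g(2)) = -1
g(f(2)) = -4
Difference = 3

3


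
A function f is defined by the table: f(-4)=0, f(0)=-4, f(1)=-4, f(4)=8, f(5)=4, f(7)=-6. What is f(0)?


Reading from the table at x = 0

-4


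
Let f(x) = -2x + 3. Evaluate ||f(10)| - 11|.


f(10) = -17
|-17| = 17
|17 - 11| = 6

6


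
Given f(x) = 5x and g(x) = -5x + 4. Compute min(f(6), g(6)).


f(6) = 30
g(6) = -26
min = -26

-26


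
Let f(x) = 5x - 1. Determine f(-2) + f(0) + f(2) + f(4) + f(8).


f(-2) = -11
f(0) = -1
f(2) = 9
f(4) = 19
f(8) = 39
Sum = 55

55


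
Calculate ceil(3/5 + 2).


3/5 = 0.6
0.6 + 2 = 2.6
ceil(2.6) = 3

3


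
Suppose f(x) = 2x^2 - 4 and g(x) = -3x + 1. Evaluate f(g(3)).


g(3) = -8
f(-8) = 2*(-8)^2 - 4 = 124

124


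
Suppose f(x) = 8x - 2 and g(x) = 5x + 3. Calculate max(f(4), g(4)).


30


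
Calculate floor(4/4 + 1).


4/4 = 1
1 + 1 = 2
floor(2) = 2

2


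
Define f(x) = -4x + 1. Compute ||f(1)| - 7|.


f(1) = -3
|-3| = 3
|3 - 7| = 4

4


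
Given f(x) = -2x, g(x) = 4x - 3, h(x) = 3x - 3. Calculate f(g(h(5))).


h(5) = 12
g(12) = 45
f(45) = -90

-90


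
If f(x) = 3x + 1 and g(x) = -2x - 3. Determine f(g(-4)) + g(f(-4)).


f(g(-4)) = 16
g(f(-4)) = 19
Sum = 35

35


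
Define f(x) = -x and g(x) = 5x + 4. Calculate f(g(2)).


g(2) = 14
f(14) = -14

-14


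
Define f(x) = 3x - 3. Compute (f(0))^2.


f(0) = -3
(-3)^2 = 9

9


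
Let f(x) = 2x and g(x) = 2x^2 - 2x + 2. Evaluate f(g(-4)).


g(-4) = 42
f(42) = 84

84


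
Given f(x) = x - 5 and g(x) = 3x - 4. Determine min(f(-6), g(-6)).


f(-6) = -11
g(-6) = -22
min = -22

-22


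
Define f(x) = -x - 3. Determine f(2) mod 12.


f(2) = -5
-5 mod 12 = 7

7


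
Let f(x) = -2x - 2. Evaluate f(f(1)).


f(1) = -4
f(-4) = 6

6


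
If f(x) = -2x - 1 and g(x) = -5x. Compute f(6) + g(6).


-43


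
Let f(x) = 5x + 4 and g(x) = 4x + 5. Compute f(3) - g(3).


f(3) = 19
g(3) = 17
Difference = 2

2


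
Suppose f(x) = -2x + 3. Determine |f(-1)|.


f(-1) = 5
|5| = 5

5


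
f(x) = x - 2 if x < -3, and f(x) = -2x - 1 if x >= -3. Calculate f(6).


-13


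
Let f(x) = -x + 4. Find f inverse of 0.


Solve -x + 4 = 0
x = (0 - 4) / (-1) = 4

4


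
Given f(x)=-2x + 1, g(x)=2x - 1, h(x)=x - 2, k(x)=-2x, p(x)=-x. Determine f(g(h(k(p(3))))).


p(3) = -3
k(-3) = 6
h(6) = 4
g(4) = 7
f(7) = -13

-13


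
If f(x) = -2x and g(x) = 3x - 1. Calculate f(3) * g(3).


f(3) = -6
g(3) = 8
Product = -48

-48


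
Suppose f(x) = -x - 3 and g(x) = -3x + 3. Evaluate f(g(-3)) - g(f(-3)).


f(g(-3)) = -15
g(f(-3)) = 3
Difference = -18

-18


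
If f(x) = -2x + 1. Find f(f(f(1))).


-5


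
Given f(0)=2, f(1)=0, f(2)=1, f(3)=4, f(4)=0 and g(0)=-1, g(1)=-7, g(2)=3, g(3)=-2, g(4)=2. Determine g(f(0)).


f(0) = 2
g(2) = 3

3


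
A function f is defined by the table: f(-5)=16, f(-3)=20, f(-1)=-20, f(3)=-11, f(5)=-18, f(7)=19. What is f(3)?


-11


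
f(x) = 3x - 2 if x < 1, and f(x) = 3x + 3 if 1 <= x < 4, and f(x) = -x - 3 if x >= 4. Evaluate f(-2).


-2 satisfies x < 1
f(-2) = -8

-8


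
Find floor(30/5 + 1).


30/5 = 6
6 + 1 = 7
floor(7) = 7

7


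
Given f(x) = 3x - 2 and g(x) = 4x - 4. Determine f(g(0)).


-14


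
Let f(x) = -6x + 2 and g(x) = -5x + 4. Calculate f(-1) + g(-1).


f(-1) = 8
g(-1) = 9
Sum = 17

17


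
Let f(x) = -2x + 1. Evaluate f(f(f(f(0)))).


f(0) = 1
f(1) = -1
f(-1) = 3
f(3) = -5

-5


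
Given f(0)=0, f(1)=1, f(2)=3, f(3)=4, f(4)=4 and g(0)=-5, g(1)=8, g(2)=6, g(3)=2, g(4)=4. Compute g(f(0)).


f(0) = 0
g(0) = -5

-5


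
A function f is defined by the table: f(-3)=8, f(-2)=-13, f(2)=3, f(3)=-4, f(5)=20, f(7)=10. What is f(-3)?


Reading from the table at x = -3

8


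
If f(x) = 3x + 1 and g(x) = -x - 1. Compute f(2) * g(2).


f(2) = 7
g(2) = -3
Product = -21

-21


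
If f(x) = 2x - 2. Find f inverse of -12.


Solve 2x - 2 = -12
x = (-12 + 2) / 2 = -5

-5


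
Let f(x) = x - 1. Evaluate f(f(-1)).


f(-1) = -2
f(-2) = -3

-3


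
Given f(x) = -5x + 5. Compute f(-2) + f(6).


f(-2) = 15
f(6) = -25
Sum = -10

-10


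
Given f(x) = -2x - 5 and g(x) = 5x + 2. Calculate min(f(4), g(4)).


f(4) = -13
g(4) = 22
min = -13

-13


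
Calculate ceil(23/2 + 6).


23/2 = 11.5
11.5 + 6 = 17.5
ceil(17.5) = 18

18


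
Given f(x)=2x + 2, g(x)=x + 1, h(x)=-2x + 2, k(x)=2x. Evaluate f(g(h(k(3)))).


-16


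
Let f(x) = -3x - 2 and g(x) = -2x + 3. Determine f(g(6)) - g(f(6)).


-18


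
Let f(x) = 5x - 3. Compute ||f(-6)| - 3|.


f(-6) = -33
|-33| = 33
|33 - 3| = 30

30


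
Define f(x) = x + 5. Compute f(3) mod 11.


f(3) = 8
8 mod 11 = 8

8


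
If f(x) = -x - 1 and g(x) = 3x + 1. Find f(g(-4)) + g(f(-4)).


f(g(-4)) = 10
g(f(-4)) = 10
Sum = 20

20


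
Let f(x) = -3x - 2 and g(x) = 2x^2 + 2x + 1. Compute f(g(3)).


g(3) = 25
f(25) = -77

-77


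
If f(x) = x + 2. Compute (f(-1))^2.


f(-1) = 1
(1)^2 = 1

1


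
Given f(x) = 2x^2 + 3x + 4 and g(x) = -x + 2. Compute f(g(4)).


g(4) = -2
f(-2) = 2*(-2)^2 + 3*(-2) + 4 = 6

6


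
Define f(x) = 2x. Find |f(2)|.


4


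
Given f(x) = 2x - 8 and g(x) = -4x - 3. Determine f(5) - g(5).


f(5) = 2
g(5) = -23
Difference = 25

25


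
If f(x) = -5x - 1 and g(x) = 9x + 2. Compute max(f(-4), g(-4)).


f(-4) = 19
g(-4) = -34
max = 19

19


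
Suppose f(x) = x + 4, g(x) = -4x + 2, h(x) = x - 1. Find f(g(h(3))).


-2


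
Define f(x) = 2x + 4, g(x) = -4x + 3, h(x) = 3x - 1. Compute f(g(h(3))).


-54


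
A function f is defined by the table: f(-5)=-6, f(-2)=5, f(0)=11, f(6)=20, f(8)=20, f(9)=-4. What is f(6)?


Reading from the table at x = 6

20


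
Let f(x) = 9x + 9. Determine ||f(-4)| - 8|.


f(-4) = -27
|-27| = 27
|27 - 8| = 19

19


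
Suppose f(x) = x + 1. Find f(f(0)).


2


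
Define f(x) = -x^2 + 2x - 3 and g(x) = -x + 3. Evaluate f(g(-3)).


-27


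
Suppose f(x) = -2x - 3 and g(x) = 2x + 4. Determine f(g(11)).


g(11) = 26
f(26) = -55

-55


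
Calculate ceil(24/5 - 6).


24/5 = 4.8
4.8 - 6 = -1.2
ceil(-1.2) = -1

-1


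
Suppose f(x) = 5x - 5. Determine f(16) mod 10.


5


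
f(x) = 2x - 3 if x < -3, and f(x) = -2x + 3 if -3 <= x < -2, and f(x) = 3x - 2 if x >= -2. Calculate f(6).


6 satisfies x >= -2
f(6) = 16

16


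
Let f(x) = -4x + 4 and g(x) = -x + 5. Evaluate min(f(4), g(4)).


-12


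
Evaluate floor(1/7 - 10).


1/7 = 0.1429
0.1429 - 10 = -9.8571
floor(-9.8571) = -10

-10


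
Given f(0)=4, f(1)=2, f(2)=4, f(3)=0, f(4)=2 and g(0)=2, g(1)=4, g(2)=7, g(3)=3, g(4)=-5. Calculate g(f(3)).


2


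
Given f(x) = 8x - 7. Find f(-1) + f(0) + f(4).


f(-1) = -15
f(0) = -7
f(4) = 25
Sum = 3

3


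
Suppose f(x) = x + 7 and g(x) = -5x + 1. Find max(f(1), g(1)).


8


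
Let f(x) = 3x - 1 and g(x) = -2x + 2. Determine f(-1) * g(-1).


f(-1) = -4
g(-1) = 4
Product = -16

-16


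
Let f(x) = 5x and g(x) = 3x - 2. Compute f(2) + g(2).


f(2) = 10
g(2) = 4
Sum = 14

14


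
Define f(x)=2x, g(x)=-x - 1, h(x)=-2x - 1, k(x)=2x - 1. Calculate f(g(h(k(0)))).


-4


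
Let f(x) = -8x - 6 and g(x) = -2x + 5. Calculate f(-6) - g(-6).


f(-6) = 42
g(-6) = 17
Difference = 25

25


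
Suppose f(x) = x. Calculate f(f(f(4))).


4


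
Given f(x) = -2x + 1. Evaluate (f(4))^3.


f(4) = -7
(-7)^3 = -343

-343


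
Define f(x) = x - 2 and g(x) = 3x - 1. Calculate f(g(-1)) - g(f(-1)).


f(g(-1)) = -6
g(f(-1)) = -10
Difference = 4

4


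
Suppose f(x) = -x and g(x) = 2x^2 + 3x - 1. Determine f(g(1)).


g(1) = 4
f(4) = -4

-4


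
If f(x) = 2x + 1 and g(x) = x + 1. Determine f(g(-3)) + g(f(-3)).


f(g(-3)) = -3
g(f(-3)) = -4
Sum = -7

-7


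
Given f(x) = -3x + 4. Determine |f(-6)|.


f(-6) = 22
|22| = 22

22


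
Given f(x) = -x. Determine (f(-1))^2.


f(-1) = 1
(1)^2 = 1

1


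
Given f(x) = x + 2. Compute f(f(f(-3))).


f(-3) = -1
f(-1) = 1
f(1) = 3

3


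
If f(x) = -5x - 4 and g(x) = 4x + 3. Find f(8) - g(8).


-79


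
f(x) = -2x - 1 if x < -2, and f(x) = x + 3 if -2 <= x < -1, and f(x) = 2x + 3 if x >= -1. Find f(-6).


-6 satisfies x < -2
f(-6) = 11

11


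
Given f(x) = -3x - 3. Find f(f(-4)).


-30


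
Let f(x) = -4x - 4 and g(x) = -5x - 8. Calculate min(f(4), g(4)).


f(4) = -20
g(4) = -28
min = -28

-28


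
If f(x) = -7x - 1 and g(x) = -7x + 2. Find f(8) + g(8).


f(8) = -57
g(8) = -54
Sum = -111

-111


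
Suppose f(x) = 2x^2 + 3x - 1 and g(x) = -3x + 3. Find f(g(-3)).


g(-3) = 12
f(12) = 2*(12)^2 + 3*(12) - 1 = 323

323


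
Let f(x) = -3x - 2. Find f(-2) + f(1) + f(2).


-9


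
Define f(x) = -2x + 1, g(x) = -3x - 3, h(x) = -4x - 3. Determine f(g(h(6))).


h(6) = -27
g(-27) = 78
f(78) = -155

-155


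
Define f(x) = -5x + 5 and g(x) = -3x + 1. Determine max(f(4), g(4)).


f(4) = -15
g(4) = -11
max = -11

-11


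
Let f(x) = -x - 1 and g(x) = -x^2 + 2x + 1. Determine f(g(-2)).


g(-2) = -7
f(-7) = 6

6


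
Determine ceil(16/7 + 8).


16/7 = 2.2857
2.2857 + 8 = 10.2857
ceil(10.2857) = 11

11


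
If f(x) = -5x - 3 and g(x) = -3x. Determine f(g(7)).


g(7) = -21
f(-21) = 102

102


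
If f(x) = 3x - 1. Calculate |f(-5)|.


f(-5) = -16
|-16| = 16

16


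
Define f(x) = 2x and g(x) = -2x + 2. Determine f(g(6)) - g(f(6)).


2


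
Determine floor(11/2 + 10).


11/2 = 5.5
5.5 + 10 = 15.5
floor(15.5) = 15

15


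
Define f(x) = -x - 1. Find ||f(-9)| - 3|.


f(-9) = 8
|8| = 8
|8 - 3| = 5

5


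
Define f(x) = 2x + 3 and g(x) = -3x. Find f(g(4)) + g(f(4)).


f(g(4)) = -21
g(f(4)) = -33
Sum = -54

-54


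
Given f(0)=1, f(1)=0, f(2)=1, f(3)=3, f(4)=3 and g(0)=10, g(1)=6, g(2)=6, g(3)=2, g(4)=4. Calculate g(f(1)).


f(1) = 0
g(0) = 10

10


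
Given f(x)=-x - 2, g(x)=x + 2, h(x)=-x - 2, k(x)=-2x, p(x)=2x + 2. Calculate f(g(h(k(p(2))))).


p(2) = 6
k(6) = -12
h(-12) = 10
g(10) = 12
f(12) = -14

-14


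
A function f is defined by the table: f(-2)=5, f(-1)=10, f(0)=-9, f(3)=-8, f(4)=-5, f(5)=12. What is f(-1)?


10


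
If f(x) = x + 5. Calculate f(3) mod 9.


f(3) = 8
8 mod 9 = 8

8


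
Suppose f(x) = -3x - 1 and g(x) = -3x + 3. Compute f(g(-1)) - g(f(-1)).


-16


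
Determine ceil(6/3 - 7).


6/3 = 2
2 - 7 = -5
ceil(-5) = -5

-5


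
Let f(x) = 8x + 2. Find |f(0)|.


f(0) = 2
|2| = 2

2


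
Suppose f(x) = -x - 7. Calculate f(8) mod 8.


f(8) = -15
-15 mod 8 = 1

1


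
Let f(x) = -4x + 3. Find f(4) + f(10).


f(4) = -13
f(10) = -37
Sum = -50

-50


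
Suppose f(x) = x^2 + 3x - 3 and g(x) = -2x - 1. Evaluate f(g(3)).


g(3) = -7
f(-7) = 1*(-7)^2 + 3*(-7) - 3 = 25

25


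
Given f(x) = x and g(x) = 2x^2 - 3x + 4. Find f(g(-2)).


g(-2) = 18
f(18) = 18

18


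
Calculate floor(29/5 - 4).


29/5 = 5.8
5.8 - 4 = 1.8
floor(1.8) = 1

1


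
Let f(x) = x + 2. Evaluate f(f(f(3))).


9


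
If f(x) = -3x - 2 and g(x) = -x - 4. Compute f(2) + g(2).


-14


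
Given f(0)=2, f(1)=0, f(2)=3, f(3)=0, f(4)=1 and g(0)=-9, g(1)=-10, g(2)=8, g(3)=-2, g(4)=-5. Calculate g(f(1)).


f(1) = 0
g(0) = -9

-9


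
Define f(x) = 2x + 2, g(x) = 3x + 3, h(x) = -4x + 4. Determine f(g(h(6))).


-112


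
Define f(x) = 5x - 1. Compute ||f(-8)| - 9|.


32


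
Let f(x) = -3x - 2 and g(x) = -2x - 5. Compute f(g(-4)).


g(-4) = 3
f(3) = -11

-11


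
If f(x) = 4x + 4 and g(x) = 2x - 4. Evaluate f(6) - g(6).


f(6) = 28
g(6) = 8
Difference = 20

20


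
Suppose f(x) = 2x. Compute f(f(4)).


f(4) = 8
f(8) = 16

16


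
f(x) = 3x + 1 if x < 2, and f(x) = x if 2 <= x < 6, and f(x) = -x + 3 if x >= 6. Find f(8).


-5


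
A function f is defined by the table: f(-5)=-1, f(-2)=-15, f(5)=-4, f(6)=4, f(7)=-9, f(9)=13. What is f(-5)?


Reading from the table at x = -5

-1


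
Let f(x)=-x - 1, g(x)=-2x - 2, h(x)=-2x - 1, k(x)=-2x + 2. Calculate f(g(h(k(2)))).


k(2) = -2
h(-2) = 3
g(3) = -8
f(-8) = 7

7


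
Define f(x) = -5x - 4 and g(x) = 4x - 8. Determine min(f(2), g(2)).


f(2) = -14
g(2) = 0
min = -14

-14


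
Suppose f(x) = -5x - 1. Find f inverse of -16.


Solve -5x - 1 = -16
x = (-16 + 1) / (-5) = 3

3


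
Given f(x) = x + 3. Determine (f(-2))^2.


f(-2) = 1
(1)^2 = 1

1


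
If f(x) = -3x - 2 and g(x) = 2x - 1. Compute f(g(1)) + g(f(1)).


f(g(1)) = -5
g(f(1)) = -11
Sum = -16

-16


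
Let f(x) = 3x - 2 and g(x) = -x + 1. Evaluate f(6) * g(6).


f(6) = 16
g(6) = -5
Product = -80

-80


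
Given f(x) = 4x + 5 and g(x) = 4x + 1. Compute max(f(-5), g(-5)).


f(-5) = -15
g(-5) = -19
max = -15

-15


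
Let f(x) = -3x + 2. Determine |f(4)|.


f(4) = -10
|-10| = 10

10


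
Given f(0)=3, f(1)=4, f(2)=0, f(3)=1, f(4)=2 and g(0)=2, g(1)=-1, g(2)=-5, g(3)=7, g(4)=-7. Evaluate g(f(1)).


f(1) = 4
g(4) = -7

-7


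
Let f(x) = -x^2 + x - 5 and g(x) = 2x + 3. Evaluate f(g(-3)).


g(-3) = -3
f(-3) = (-1)*(-3)^2 + 1*(-3) - 5 = -17

-17


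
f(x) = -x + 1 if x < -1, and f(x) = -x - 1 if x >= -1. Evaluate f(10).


10 satisfies x >= -1
f(10) = -11

-11


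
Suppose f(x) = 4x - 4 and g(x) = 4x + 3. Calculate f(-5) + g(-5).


f(-5) = -24
g(-5) = -17
Sum = -41

-41


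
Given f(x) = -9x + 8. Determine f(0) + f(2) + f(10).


f(0) = 8
f(2) = -10
f(10) = -82
Sum = -84

-84


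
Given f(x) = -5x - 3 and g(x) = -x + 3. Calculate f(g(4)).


g(4) = -1
f(-1) = 2

2


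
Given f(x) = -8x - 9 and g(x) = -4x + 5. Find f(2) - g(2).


f(2) = -25
g(2) = -3
Difference = -22

-22


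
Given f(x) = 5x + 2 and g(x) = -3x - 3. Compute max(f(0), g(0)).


f(0) = 2
g(0) = -3
max = 2

2


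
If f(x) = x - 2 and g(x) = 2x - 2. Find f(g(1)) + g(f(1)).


f(g(1)) = -2
g(f(1)) = -4
Sum = -6

-6


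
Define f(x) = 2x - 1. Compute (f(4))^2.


f(4) = 7
(7)^2 = 49

49


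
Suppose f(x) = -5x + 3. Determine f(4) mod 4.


f(4) = -17
-17 mod 4 = 3

3


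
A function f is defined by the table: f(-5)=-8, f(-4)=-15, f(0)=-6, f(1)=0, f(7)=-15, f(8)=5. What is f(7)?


Reading from the table at x = 7

-15


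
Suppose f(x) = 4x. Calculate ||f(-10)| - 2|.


f(-10) = -40
|-40| = 40
|40 - 2| = 38

38


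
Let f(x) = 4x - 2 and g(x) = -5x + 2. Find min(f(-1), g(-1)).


f(-1) = -6
g(-1) = 7
min = -6

-6


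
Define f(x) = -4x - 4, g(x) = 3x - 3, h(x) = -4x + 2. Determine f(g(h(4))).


h(4) = -14
g(-14) = -45
f(-45) = 176

176


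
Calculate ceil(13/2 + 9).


13/2 = 6.5
6.5 + 9 = 15.5
ceil(15.5) = 16

16


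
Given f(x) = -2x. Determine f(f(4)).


16


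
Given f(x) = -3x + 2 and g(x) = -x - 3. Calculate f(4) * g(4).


70


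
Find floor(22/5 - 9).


22/5 = 4.4
4.4 - 9 = -4.6
floor(-4.6) = -5

-5


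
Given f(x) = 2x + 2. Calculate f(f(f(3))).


f(3) = 8
f(8) = 18
f(18) = 38

38


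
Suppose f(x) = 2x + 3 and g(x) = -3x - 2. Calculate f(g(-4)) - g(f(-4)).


10


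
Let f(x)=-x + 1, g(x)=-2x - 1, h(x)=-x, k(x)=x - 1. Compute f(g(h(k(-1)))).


k(-1) = -2
h(-2) = 2
g(2) = -5
f(-5) = 6

6


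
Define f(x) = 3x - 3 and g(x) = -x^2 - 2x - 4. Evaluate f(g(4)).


g(4) = -28
f(-28) = -87

-87


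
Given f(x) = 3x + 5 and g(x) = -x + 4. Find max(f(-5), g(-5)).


f(-5) = -10
g(-5) = 9
max = 9

9


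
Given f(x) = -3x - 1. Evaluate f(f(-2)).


f(-2) = 5
f(5) = -16

-16


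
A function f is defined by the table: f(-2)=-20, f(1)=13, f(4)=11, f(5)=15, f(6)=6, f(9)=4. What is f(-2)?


Reading from the table at x = -2

-20
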